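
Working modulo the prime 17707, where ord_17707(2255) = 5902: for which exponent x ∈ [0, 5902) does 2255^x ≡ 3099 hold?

2954

Baby-step giant-step with m = ceil(sqrt(5902)) = 77.
Baby table (2255^j mod 17707 for j=0..76):
  0:1  1:2255  2:3116  3:14608  4:6020  5:11538  6:6607  7:7198
  8:11878  9:11906  10:4218  11:2931  12:4694  13:13891  14:522  15:8448
  16:15215  17:11366  18:8301  19:2456  20:13696  21:3472  22:2866  23:17482
  24:6128  25:7180  26:6702  27:8939  28:6879  29:813  30:9494  31:1207
  32:12614  33:7128  34:13391  35:6270  36:8664  37:6499  38:11556  39:11783
  40:10165  41:9217  42:14024  43:17125  44:15615  45:10309  46:15211  47:2346
  48:13544  49:14852  50:7323  51:10441  52:11852  53:6397  54:11737  55:12677
  56:7537  57:14922  58:5810  59:16077  60:7406  61:2829  62:4875  63:14785
  64:15601  65:14153  66:7001  67:10318  68:92  69:12683  70:3360  71:15911
  72:4923  73:16783  74:5806  75:7057  76:12649
Giant step factor: 2255^(-77) ≡ 4573 (mod 17707).
Scan 3099·4573^i mod 17707 for i = 0, 1, …:
  i=0: 3099   i=1: 6127   i=2: 6297   i=3: 4599
  i=4: 13018   i=5: 380   i=6: 2454   i=7: 13611
  i=8: 2998   i=9: 4636     …   i=37: 13577
  i=38: 6879
Match at i=38, j=28: x = 38·77 + 28 = 2954.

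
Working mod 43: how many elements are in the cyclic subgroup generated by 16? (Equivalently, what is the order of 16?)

7

The order of 16 must divide p − 1 = 42 = 2 · 3 · 7.
Divisors: 1, 2, 3, 6, 7, 14, 21, 42.
Check each in increasing order: 16^1 ≡ 16;  16^2 ≡ 41;  16^3 ≡ 11;  16^6 ≡ 35;  16^7 ≡ 1.
Smallest exponent giving 1 is 7.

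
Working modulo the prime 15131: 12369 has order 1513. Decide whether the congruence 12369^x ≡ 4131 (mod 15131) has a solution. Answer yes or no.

4131 ∈ ⟨12369⟩ iff 4131^1513 ≡ 1 (mod 15131), since |⟨12369⟩| = 1513.
4131^1513 mod 15131 = 1380.
Since 1380 ≠ 1, 4131 does not lie in the subgroup.

no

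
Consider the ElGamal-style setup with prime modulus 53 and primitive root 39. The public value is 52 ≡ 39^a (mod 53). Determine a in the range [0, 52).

Baby-step giant-step with m = ceil(sqrt(52)) = 8.
Baby table (39^j mod 53 for j=0..7):
  0:1  1:39  2:37  3:12  4:44  5:20  6:38  7:51
Giant step factor: 39^(-8) ≡ 36 (mod 53).
Scan 52·36^i mod 53 for i = 0, 1, …:
  i=0: 52   i=1: 17   i=2: 29   i=3: 37
Match at i=3, j=2: a = 3·8 + 2 = 26.

26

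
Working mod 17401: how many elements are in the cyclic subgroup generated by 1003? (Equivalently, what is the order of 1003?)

8700

The order of 1003 must divide p − 1 = 17400 = 2^3 · 3 · 5^2 · 29.
Divisors: 1, 2, 3, 4, 5, 6, 8, 10, 12, 15, 20, 24, 25, 29, 30, 40, 50, 58, 60, 75, 87, 100, 116, 120, 145, 150, 174, 200, 232, 290, 300, 348, 435, 580, 600, 696, 725, 870, 1160, 1450, 1740, 2175, 2900, 3480, 4350, 5800, 8700, 17400.
Check each in increasing order: 1003^1 ≡ 1003;  1003^2 ≡ 14152;  1003^3 ≡ 12641;  1003^4 ≡ 10995;  1003^5 ≡ 13152;  1003^6 ≡ 1498;  1003^8 ≡ 5278;  1003^10 ≡ 9164;  1003^12 ≡ 16676;  1003^15 ≡ 5602;  1003^20 ≡ 1670;  1003^24 ≡ 3595;  1003^25 ≡ 3778;  1003^29 ≡ 2923;  1003^30 ≡ 8401;  1003^40 ≡ 4740;  1003^50 ≡ 4464;  1003^58 ≡ 38;  1003^60 ≡ 15746;  1003^75 ≡ 3423;  1003^87 ≡ 6668;  1003^100 ≡ 3151;  1003^116 ≡ 1444;  1003^120 ≡ 7068;  1003^145 ≡ 9770;  1003^150 ≡ 6056;  1003^174 ≡ 2669;  1003^200 ≡ 10231;  1003^232 ≡ 14417;  1003^290 ≡ 8415;  1003^300 ≡ 11229;  1003^348 ≡ 6552;  1003^435 ≡ 12226;  1003^580 ≡ 7556;  1003^600 ≡ 2795;  1003^696 ≡ 437;  1003^725 ≡ 7078;  1003^870 ≡ 486;  1003^1160 ≡ 455;  1003^1450 ≡ 605;  1003^1740 ≡ 9983;  1003^2175 ≡ 1544;  1003^2900 ≡ 604;  1003^3480 ≡ 4762;  1003^4350 ≡ 17400;  1003^5800 ≡ 16796;  1003^8700 ≡ 1.
Smallest exponent giving 1 is 8700.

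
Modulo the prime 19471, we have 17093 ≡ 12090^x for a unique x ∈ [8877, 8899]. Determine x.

8892

Compute 12090^8877 mod 19471 = 9755, then multiply by 12090 repeatedly:
  12090^8877=9755  12090^8878=2103  12090^8879=15615  12090^8880=14005  12090^8881=634
  12090^8882=12957  12090^8883=5935  12090^8884=3515  12090^8885=10628  12090^8886=3391
  12090^8887=10735  12090^8888=11935  12090^8889=14040  12090^8890=14893  12090^8891=8033
  12090^8892=17093
Found 17093 at exponent 8892.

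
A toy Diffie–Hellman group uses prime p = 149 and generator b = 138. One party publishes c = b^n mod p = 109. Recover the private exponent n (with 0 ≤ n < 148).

39

Baby-step giant-step with m = ceil(sqrt(148)) = 13.
Baby table (138^j mod 149 for j=0..12):
  0:1  1:138  2:121  3:10  4:39  5:18  6:100  7:92
  8:31  9:106  10:26  11:12  12:17
Giant step factor: 138^(-13) ≡ 98 (mod 149).
Scan 109·98^i mod 149 for i = 0, 1, …:
  i=0: 109   i=1: 103   i=2: 111   i=3: 1
Match at i=3, j=0: n = 3·13 + 0 = 39.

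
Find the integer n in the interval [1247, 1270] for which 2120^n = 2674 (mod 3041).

1258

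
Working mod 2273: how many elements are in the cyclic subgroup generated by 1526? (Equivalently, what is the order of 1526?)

2272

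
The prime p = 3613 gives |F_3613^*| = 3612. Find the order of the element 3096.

516

The order of 3096 must divide p − 1 = 3612 = 2^2 · 3 · 7 · 43.
Divisors: 1, 2, 3, 4, 6, 7, 12, 14, 21, 28, 42, 43, 84, 86, 129, 172, 258, 301, 516, 602, 903, 1204, 1806, 3612.
Check each in increasing order: 3096^1 ≡ 3096;  3096^2 ≡ 3540;  3096^3 ≡ 1611;  3096^4 ≡ 1716;  3096^6 ≡ 1187;  3096^7 ≡ 531;  3096^12 ≡ 3512;  3096^14 ≡ 147;  3096^21 ≡ 2184;  3096^28 ≡ 3544;  3096^42 ≡ 696;  3096^43 ≡ 1468;  3096^84 ≡ 274;  3096^86 ≡ 1676;  3096^129 ≡ 3528;  3096^172 ≡ 1675;  3096^258 ≡ 3612;  3096^301 ≡ 2145;  3096^516 ≡ 1.
Smallest exponent giving 1 is 516.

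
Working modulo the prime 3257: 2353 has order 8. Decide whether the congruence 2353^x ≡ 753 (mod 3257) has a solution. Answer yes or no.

753 ∈ ⟨2353⟩ iff 753^8 ≡ 1 (mod 3257), since |⟨2353⟩| = 8.
753^8 mod 3257 = 1.
Since 1 = 1, 753 lies in the subgroup.

yes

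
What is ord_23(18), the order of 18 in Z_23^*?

The order of 18 must divide p − 1 = 22 = 2 · 11.
Divisors: 1, 2, 11, 22.
Check each in increasing order: 18^1 ≡ 18;  18^2 ≡ 2;  18^11 ≡ 1.
Smallest exponent giving 1 is 11.

11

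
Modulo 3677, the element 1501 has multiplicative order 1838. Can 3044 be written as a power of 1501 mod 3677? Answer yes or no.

3044 ∈ ⟨1501⟩ iff 3044^1838 ≡ 1 (mod 3677), since |⟨1501⟩| = 1838.
3044^1838 mod 3677 = 1.
Since 1 = 1, 3044 lies in the subgroup.

yes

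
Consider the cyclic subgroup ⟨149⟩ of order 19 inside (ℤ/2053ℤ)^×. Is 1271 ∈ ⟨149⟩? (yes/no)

no

⟨149⟩ has order 19; its elements mod 2053 are {1, 70, 88, 149, 161, 165, 536, 548, 566, 613, 794, 1005, 1285, 1406, 1585, 1671, 1850, 1929, 2002}.
1271 is not in this set.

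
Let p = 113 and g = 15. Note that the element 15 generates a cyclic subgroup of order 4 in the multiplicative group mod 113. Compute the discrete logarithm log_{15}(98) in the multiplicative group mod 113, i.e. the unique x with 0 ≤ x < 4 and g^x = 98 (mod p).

Successive powers of 15 modulo 113:
  15^0=1  15^1=15  15^2=112  15^3=98
So 15^3 ≡ 98 (mod 113), giving x = 3.

3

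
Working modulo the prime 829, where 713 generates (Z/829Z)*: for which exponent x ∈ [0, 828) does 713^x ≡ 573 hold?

Baby-step giant-step with m = ceil(sqrt(828)) = 29.
Baby table (713^j mod 829 for j=0..28):
  0:1  1:713  2:192  3:111  4:388  5:587  6:715  7:789
  8:495  9:610  10:534  11:231  12:561  13:415  14:771  15:96
  16:470  17:194  18:708  19:772  20:809  21:662  22:305  23:267
  24:530  25:695  26:622  27:800  28:48
Giant step factor: 713^(-29) ≡ 127 (mod 829).
Scan 573·127^i mod 829 for i = 0, 1, …:
  i=0: 573   i=1: 648   i=2: 225   i=3: 389
  i=4: 492   i=5: 309   i=6: 280   i=7: 742
  i=8: 557   i=9: 274   i=10: 809
Match at i=10, j=20: x = 10·29 + 20 = 310.

310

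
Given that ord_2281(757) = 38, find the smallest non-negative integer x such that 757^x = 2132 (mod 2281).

8

Successive powers of 757 modulo 2281:
  757^0=1  757^1=757  757^2=518  757^3=2075  757^4=1447  757^5=499
  757^6=1378  757^7=729  757^8=2132
So 757^8 ≡ 2132 (mod 2281), giving x = 8.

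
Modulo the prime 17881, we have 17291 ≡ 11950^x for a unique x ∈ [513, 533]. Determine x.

530

Compute 11950^513 mod 17881 = 8786, then multiply by 11950 repeatedly:
  11950^513=8786  11950^514=13349  11950^515=4149  11950^516=14418  11950^517=11665
  11950^518=14355  11950^519=9817  11950^520=13790  11950^521=17085  11950^522=492
  11950^523=14432  11950^524=155  11950^525=10507  11950^526=16149  11950^527=8798
  11950^528=13701  11950^529=8514  11950^530=17291
Found 17291 at exponent 530.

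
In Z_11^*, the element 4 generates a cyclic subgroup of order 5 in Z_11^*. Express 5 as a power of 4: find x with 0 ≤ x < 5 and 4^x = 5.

Successive powers of 4 modulo 11:
  4^0=1  4^1=4  4^2=5
So 4^2 ≡ 5 (mod 11), giving x = 2.

2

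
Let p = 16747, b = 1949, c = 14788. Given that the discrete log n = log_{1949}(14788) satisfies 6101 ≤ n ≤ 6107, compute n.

Compute 1949^6101 mod 16747 = 14265, then multiply by 1949 repeatedly:
  1949^6101=14265  1949^6102=2465  1949^6103=14643  1949^6104=2319  1949^6105=14788
Found 14788 at exponent 6105.

6105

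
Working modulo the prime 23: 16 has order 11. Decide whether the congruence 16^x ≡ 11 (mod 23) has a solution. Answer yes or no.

no

11 ∈ ⟨16⟩ iff 11^11 ≡ 1 (mod 23), since |⟨16⟩| = 11.
11^11 mod 23 = 22.
Since 22 ≠ 1, 11 does not lie in the subgroup.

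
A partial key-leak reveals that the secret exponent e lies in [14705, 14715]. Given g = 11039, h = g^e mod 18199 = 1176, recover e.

14705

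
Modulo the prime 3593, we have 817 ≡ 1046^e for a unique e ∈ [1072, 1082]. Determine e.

1079

Compute 1046^1072 mod 3593 = 1858, then multiply by 1046 repeatedly:
  1046^1072=1858  1046^1073=3248  1046^1074=2023  1046^1075=3374  1046^1076=878
  1046^1077=2173  1046^1078=2182  1046^1079=817
Found 817 at exponent 1079.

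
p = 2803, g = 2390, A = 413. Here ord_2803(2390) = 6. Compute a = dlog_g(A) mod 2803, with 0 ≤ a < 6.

4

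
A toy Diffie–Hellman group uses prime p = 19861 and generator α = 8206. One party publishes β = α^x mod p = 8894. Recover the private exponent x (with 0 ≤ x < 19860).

14773

Baby-step giant-step with m = ceil(sqrt(19860)) = 141.
Baby table (8206^j mod 19861 for j=0..140):
  0:1  1:8206  2:9646  3:8991  4:16392  5:14060  6:3811  7:11852
  8:18056  9:4476  10:7067  11:17543  12:5330  13:4058  14:12912  15:17298
  16:821  17:4247  18:14688  19:13180  20:11935  21:4019  22:10654  23:18463
  24:7670  25:511  26:2595  27:3578  28:6510  29:14831  30:14839  31:1043
  32:18628  33:11112  34:3221  35:16396  36:7162  37:2673  38:8094  39:4180
  40:1133  41:2450  42:5368  43:17971  44:2101  45:1458  46:8026  47:2280
  48:618  49:6753  50:2928  51:15219  52:1146  53:9823  54:11600  55:15688
  56:16587  57:5489  58:17847  59:17329  60:16875  61:5358  62:15355  63:4946
  64:10853  65:2994  66:707  67:2230  68:7399  69:1117  70:10181  71:9920
  72:13142  73:17883  74:14830  75:6633  76:11258  77:9637  78:14581  79:9022
  80:12585  81:15171  82:4478  83:3618  84:16974  85:3451  86:16981  87:1310
  88:5059  89:4664  90:637  91:3779  92:7453  93:7299  94:14679  95:18770
  96:4565  97:2544  98:2153  99:11089  100:13093  101:13009  102:18840  103:3016
  104:2490  105:15832  106:6591  107:4243  108:1725  109:14318  110:15693  111:17895
  112:13997  113:3219  114:19845  115:7731  116:4552  117:15032  118:15782  119:13372
  120:18468  121:8978  122:9019  123:7828  124:6094  125:17227  126:14025  127:14516
  128:11879  129:1286  130:6725  131:11492  132:3324  133:7591  134:7650  135:15140
  136:8285  137:2507  138:16307  139:11685  140:18063
Giant step factor: 8206^(-141) ≡ 16918 (mod 19861).
Scan 8894·16918^i mod 19861 for i = 0, 1, …:
  i=0: 8894   i=1: 1756   i=2: 15813   i=3: 16525
  i=4: 6514   i=5: 15024   i=6: 14815   i=7: 14211
  i=8: 4293   i=9: 17158     …   i=103: 6467
  i=104: 14318
Match at i=104, j=109: x = 104·141 + 109 = 14773.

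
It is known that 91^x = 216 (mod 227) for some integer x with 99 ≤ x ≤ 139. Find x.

131

Compute 91^99 mod 227 = 220, then multiply by 91 repeatedly:
  91^99=220  91^100=44  91^101=145  91^102=29  91^103=142
  91^104=210  91^105=42  91^106=190  91^107=38  91^108=53
  91^109=56  91^110=102  91^111=202  91^112=222  91^113=226
  91^114=136  91^115=118  91^116=69  91^117=150  91^118=30
  91^119=6  91^120=92  91^121=200  91^122=40  91^123=8
  91^124=47  91^125=191  91^126=129  91^127=162  91^128=214
  91^129=179  91^130=172  91^131=216
Found 216 at exponent 131.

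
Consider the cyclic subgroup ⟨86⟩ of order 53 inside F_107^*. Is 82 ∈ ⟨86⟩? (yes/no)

no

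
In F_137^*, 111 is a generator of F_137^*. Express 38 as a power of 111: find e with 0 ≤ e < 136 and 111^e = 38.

Baby-step giant-step with m = ceil(sqrt(136)) = 12.
Baby table (111^j mod 137 for j=0..11):
  0:1  1:111  2:128  3:97  4:81  5:86  6:93  7:48
  8:122  9:116  10:135  11:52
Giant step factor: 111^(-12) ≡ 99 (mod 137).
Scan 38·99^i mod 137 for i = 0, 1, …:
  i=0: 38   i=1: 63   i=2: 72   i=3: 4
  i=4: 122
Match at i=4, j=8: e = 4·12 + 8 = 56.

56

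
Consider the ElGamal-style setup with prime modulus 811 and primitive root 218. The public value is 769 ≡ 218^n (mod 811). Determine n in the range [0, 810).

Baby-step giant-step with m = ceil(sqrt(810)) = 29.
Baby table (218^j mod 811 for j=0..28):
  0:1  1:218  2:486  3:518  4:195  5:338  6:694  7:446
  8:719  9:219  10:704  11:193  12:713  13:533  14:221  15:329
  16:354  17:127  18:112  19:86  20:95  21:435  22:754  23:550
  24:683  25:481  26:239  27:198  28:181
Giant step factor: 218^(-29) ≡ 228 (mod 811).
Scan 769·228^i mod 811 for i = 0, 1, …:
  i=0: 769   i=1: 156   i=2: 695   i=3: 315
  i=4: 452   i=5: 59   i=6: 476   i=7: 665
  i=8: 774   i=9: 485   i=10: 284   i=11: 683
Match at i=11, j=24: n = 11·29 + 24 = 343.

343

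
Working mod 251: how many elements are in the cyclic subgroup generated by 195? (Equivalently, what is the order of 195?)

125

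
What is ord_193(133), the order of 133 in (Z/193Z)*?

The order of 133 must divide p − 1 = 192 = 2^6 · 3.
Divisors: 1, 2, 3, 4, 6, 8, 12, 16, 24, 32, 48, 64, 96, 192.
Check each in increasing order: 133^1 ≡ 133;  133^2 ≡ 126;  133^3 ≡ 160;  133^4 ≡ 50;  133^6 ≡ 124;  133^8 ≡ 184;  133^12 ≡ 129;  133^16 ≡ 81;  133^24 ≡ 43;  133^32 ≡ 192;  133^48 ≡ 112;  133^64 ≡ 1.
Smallest exponent giving 1 is 64.

64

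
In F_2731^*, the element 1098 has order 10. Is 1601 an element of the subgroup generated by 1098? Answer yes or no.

⟨1098⟩ has order 10; its elements mod 2731 are {1, 742, 878, 1098, 1233, 1498, 1633, 1853, 1989, 2730}.
1601 is not in this set.

no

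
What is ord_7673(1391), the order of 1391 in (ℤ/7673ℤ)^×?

3836

The order of 1391 must divide p − 1 = 7672 = 2^3 · 7 · 137.
Divisors: 1, 2, 4, 7, 8, 14, 28, 56, 137, 274, 548, 959, 1096, 1918, 3836, 7672.
Check each in increasing order: 1391^1 ≡ 1391;  1391^2 ≡ 1285;  1391^4 ≡ 1530;  1391^7 ≡ 3255;  1391^8 ≡ 635;  1391^14 ≡ 6285;  1391^28 ≡ 621;  1391^56 ≡ 1991;  1391^137 ≡ 1138;  1391^274 ≡ 5980;  1391^548 ≡ 4220;  1391^959 ≡ 7396;  1391^1096 ≡ 7040;  1391^1918 ≡ 7672;  1391^3836 ≡ 1.
Smallest exponent giving 1 is 3836.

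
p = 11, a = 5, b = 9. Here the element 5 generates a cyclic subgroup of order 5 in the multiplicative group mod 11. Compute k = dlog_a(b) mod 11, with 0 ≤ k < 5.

Successive powers of 5 modulo 11:
  5^0=1  5^1=5  5^2=3  5^3=4  5^4=9
So 5^4 ≡ 9 (mod 11), giving k = 4.

4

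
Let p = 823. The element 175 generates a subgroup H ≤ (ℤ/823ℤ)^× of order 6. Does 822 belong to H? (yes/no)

yes

⟨175⟩ has order 6; its elements mod 823 are {1, 174, 175, 648, 649, 822}.
822 is in this set.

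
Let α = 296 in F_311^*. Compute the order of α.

62

The order of 296 must divide p − 1 = 310 = 2 · 5 · 31.
Divisors: 1, 2, 5, 10, 31, 62, 155, 310.
Check each in increasing order: 296^1 ≡ 296;  296^2 ≡ 225;  296^5 ≡ 87;  296^10 ≡ 105;  296^31 ≡ 310;  296^62 ≡ 1.
Smallest exponent giving 1 is 62.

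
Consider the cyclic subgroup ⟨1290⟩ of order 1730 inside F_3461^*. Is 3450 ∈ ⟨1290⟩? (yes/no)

no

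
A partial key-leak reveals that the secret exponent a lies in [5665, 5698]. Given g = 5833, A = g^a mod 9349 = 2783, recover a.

5687

Compute 5833^5665 mod 9349 = 2805, then multiply by 5833 repeatedly:
  5833^5665=2805  5833^5666=815  5833^5667=4603  5833^5668=8320  5833^5669=9250
  5833^5670=2171  5833^5671=4897  5833^5672=3006  5833^5673=4623  5833^5674=3443
  5833^5675=1367  5833^5676=8363  5833^5677=7646  5833^5678=4388  5833^5679=6991
  5833^5680=7514  5833^5681=1050  5833^5682=1055  5833^5683=2173  5833^5684=7214
  5833^5685=8762  5833^5686=7112  5833^5687=2783
Found 2783 at exponent 5687.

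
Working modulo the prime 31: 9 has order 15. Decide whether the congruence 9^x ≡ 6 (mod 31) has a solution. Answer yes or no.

no

6 ∈ ⟨9⟩ iff 6^15 ≡ 1 (mod 31), since |⟨9⟩| = 15.
6^15 mod 31 = 30.
Since 30 ≠ 1, 6 does not lie in the subgroup.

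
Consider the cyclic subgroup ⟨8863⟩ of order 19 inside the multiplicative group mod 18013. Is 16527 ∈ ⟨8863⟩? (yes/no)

yes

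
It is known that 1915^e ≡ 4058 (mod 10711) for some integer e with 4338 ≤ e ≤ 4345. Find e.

Compute 1915^4338 mod 10711 = 6054, then multiply by 1915 repeatedly:
  1915^4338=6054  1915^4339=4108  1915^4340=4946  1915^4341=3066  1915^4342=1762
  1915^4343=265  1915^4344=4058
Found 4058 at exponent 4344.

4344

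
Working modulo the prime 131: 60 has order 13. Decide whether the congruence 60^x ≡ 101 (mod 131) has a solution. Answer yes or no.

no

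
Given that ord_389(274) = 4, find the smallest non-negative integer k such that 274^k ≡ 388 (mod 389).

2

Successive powers of 274 modulo 389:
  274^0=1  274^1=274  274^2=388
So 274^2 ≡ 388 (mod 389), giving k = 2.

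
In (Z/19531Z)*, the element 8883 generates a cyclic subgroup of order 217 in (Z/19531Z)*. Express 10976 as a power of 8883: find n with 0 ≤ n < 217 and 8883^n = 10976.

179

Baby-step giant-step with m = ceil(sqrt(217)) = 15.
Baby table (8883^j mod 19531 for j=0..14):
  0:1  1:8883  2:2449  3:16464  4:1584  5:8352  6:12078  7:5091
  8:9088  9:7081  10:10703  11:17372  12:1045  13:5510  14:644
Giant step factor: 8883^(-15) ≡ 12461 (mod 19531).
Scan 10976·12461^i mod 19531 for i = 0, 1, …:
  i=0: 10976   i=1: 15874   i=2: 15477   i=3: 9803
  i=4: 8309   i=5: 4618   i=6: 6572   i=7: 209
  i=8: 6726   i=9: 5165   i=10: 6420   i=11: 644
Match at i=11, j=14: n = 11·15 + 14 = 179.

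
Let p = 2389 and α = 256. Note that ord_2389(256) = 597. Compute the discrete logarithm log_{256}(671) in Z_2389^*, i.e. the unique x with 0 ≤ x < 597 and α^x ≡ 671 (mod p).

Baby-step giant-step with m = ceil(sqrt(597)) = 25.
Baby table (256^j mod 2389 for j=0..24):
  0:1  1:256  2:1033  3:1658  4:1595  5:2190  6:1614  7:2276
  8:2129  9:332  10:1377  11:1329  12:986  13:1571  14:824  15:712
  16:708  17:2073  18:330  19:865  20:1652  21:59  22:770  23:1222
  24:2262
Giant step factor: 256^(-25) ≡ 376 (mod 2389).
Scan 671·376^i mod 2389 for i = 0, 1, …:
  i=0: 671   i=1: 1451   i=2: 884   i=3: 313
  i=4: 627   i=5: 1630   i=6: 1296   i=7: 2329
  i=8: 1330   i=9: 779     …   i=16: 500
  i=17: 1658
Match at i=17, j=3: x = 17·25 + 3 = 428.

428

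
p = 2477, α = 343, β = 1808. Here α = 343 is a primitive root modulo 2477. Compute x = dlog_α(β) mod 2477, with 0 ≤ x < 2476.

1582

Baby-step giant-step with m = ceil(sqrt(2476)) = 50.
Baby table (343^j mod 2477 for j=0..49):
  0:1  1:343  2:1230  3:800  4:1930  5:631  6:934  7:829
  8:1969  9:1623  10:1841  11:2305  12:452  13:1462  14:1112  15:2435
  16:456  17:357  18:1078  19:681  20:745  21:404  22:2337  23:1520
  24:1190  25:1942  26:2270  27:832  28:521  29:359  30:1764  31:664
  32:2345  33:1787  34:1122  35:911  36:371  37:926  38:562  39:2037
  40:177  41:1263  42:2211  43:411  44:2261  45:222  46:1836  47:590
  48:1733  49:2416
Giant step factor: 343^(-50) ≡ 1441 (mod 2477).
Scan 1808·1441^i mod 2477 for i = 0, 1, …:
  i=0: 1808   i=1: 2001   i=2: 213   i=3: 2262
  i=4: 2287   i=5: 1157   i=6: 216   i=7: 1631
  i=8: 2075   i=9: 336     …   i=30: 2458
  i=31: 2345
Match at i=31, j=32: x = 31·50 + 32 = 1582.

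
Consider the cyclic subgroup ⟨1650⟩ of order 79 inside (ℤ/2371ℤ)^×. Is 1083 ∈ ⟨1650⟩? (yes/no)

no

1083 ∈ ⟨1650⟩ iff 1083^79 ≡ 1 (mod 2371), since |⟨1650⟩| = 79.
1083^79 mod 2371 = 1393.
Since 1393 ≠ 1, 1083 does not lie in the subgroup.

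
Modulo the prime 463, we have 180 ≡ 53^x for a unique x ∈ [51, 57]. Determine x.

51

Compute 53^51 mod 463 = 180, then multiply by 53 repeatedly:
  53^51=180
Found 180 at exponent 51.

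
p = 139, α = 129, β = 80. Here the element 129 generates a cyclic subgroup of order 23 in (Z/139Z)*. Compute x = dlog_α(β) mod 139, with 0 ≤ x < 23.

5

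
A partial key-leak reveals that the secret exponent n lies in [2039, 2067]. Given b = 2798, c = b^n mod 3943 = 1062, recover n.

2067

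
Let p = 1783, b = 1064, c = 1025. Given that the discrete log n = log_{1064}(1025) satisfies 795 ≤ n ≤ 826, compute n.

826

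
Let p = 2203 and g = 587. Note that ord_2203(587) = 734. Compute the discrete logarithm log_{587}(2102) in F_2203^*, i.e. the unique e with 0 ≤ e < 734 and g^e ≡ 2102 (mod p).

623

Baby-step giant-step with m = ceil(sqrt(734)) = 28.
Baby table (587^j mod 2203 for j=0..27):
  0:1  1:587  2:901  3:167  4:1097  5:663  6:1453  7:350
  8:571  9:321  10:1172  11:628  12:735  13:1860  14:1335  15:1580
  16:2200  17:442  18:1703  19:1702  20:1115  21:214  22:47  23:1153
  24:490  25:1240  26:890  27:319
Giant step factor: 587^(-28) ≡ 1101 (mod 2203).
Scan 2102·1101^i mod 2203 for i = 0, 1, …:
  i=0: 2102   i=1: 1152   i=2: 1627   i=3: 288
  i=4: 2059   i=5: 72   i=6: 2167   i=7: 18
  i=8: 2194   i=9: 1106     …   i=21: 1503
  i=22: 350
Match at i=22, j=7: e = 22·28 + 7 = 623.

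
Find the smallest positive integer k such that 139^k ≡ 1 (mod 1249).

The order of 139 must divide p − 1 = 1248 = 2^5 · 3 · 13.
Divisors: 1, 2, 3, 4, 6, 8, 12, 13, 16, 24, 26, 32, 39, 48, 52, 78, 96, 104, 156, 208, 312, 416, 624, 1248.
Check each in increasing order: 139^1 ≡ 139;  139^2 ≡ 586;  139^3 ≡ 269;  139^4 ≡ 1170;  139^6 ≡ 1168;  139^8 ≡ 1245;  139^12 ≡ 316;  139^13 ≡ 209;  139^16 ≡ 16;  139^24 ≡ 1185;  139^26 ≡ 1215;  139^32 ≡ 256;  139^39 ≡ 388;  139^48 ≡ 349;  139^52 ≡ 1156;  139^78 ≡ 664;  139^96 ≡ 648;  139^104 ≡ 1155;  139^156 ≡ 1248;  139^208 ≡ 93;  139^312 ≡ 1.
Smallest exponent giving 1 is 312.

312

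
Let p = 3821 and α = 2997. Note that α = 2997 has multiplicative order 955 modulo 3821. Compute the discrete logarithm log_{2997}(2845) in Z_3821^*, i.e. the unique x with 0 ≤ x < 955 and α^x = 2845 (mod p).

103

Baby-step giant-step with m = ceil(sqrt(955)) = 31.
Baby table (2997^j mod 3821 for j=0..30):
  0:1  1:2997  2:2659  3:2238  4:1431  5:1545  6:3134  7:580
  8:3526  9:2357  10:2721  11:823  12:1986  13:2745  14:152  15:845
  16:2963  17:107  18:3536  19:1759  20:2564  21:277  22:1012  23:2911
  24:924  25:2824  26:13  27:751  28:178  29:2347  30:3319
Giant step factor: 2997^(-31) ≡ 386 (mod 3821).
Scan 2845·386^i mod 3821 for i = 0, 1, …:
  i=0: 2845   i=1: 1543   i=2: 3343   i=3: 2721
Match at i=3, j=10: x = 3·31 + 10 = 103.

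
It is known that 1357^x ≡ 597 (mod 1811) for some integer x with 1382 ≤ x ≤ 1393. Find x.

Compute 1357^1382 mod 1811 = 100, then multiply by 1357 repeatedly:
  1357^1382=100  1357^1383=1686  1357^1384=609  1357^1385=597
Found 597 at exponent 1385.

1385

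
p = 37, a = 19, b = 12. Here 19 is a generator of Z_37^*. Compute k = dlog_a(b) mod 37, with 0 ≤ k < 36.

Successive powers of 19 modulo 37:
  19^0=1  19^1=19  19^2=28  19^3=14  19^4=7  19^5=22
  19^6=11  19^7=24  19^8=12
So 19^8 ≡ 12 (mod 37), giving k = 8.

8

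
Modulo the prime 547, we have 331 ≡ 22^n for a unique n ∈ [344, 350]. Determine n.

Compute 22^344 mod 547 = 388, then multiply by 22 repeatedly:
  22^344=388  22^345=331
Found 331 at exponent 345.

345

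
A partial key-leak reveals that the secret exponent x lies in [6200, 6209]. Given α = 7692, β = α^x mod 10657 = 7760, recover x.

Compute 7692^6200 mod 10657 = 4534, then multiply by 7692 repeatedly:
  7692^6200=4534  7692^6201=5824  7692^6202=6837  7692^6203=8566  7692^6204=8098
  7692^6205=10308  7692^6206=1056  7692^6207=2118  7692^6208=7760
Found 7760 at exponent 6208.

6208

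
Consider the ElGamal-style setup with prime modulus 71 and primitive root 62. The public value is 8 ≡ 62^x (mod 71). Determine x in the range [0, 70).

Baby-step giant-step with m = ceil(sqrt(70)) = 9.
Baby table (62^j mod 71 for j=0..8):
  0:1  1:62  2:10  3:52  4:29  5:23  6:6  7:17
  8:60
Giant step factor: 62^(-9) ≡ 33 (mod 71).
Scan 8·33^i mod 71 for i = 0, 1, …:
  i=0: 8   i=1: 51   i=2: 50   i=3: 17
Match at i=3, j=7: x = 3·9 + 7 = 34.

34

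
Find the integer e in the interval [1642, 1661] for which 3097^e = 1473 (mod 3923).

Compute 3097^1642 mod 3923 = 2369, then multiply by 3097 repeatedly:
  3097^1642=2369  3097^1643=783  3097^1644=537  3097^1645=3660  3097^1646=1473
Found 1473 at exponent 1646.

1646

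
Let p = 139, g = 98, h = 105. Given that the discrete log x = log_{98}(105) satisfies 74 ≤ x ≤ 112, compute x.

81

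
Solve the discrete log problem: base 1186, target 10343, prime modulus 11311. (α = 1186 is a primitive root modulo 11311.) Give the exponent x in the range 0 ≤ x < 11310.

1723

Baby-step giant-step with m = ceil(sqrt(11310)) = 107.
Baby table (1186^j mod 11311 for j=0..106):
  0:1  1:1186  2:4032  3:8710  4:3117  5:9376  6:1223  7:2670
  8:10851  9:8679  10:284  11:8805  12:2677  13:7842  14:2970  15:4699
  16:8002  17:443  18:5092  19:10349  20:1479  21:889  22:2431  23:10172
  24:6466  25:11129  26:10368  27:1391  28:9631  29:9567  30:1529  31:3634
  32:433  33:4543  34:3962  35:4867  36:3652  37:10470  38:9253  39:2388
  40:4418  41:2755  42:9862  43:758  44:5419  45:2286  46:7867  47:9998
  48:3700  49:10843  50:10502  51:1961  52:6991  53:363  54:700  55:4497
  56:5961  57:371  58:10188  59:2820  60:7775  61:2685  62:6019  63:1293
  64:6513  65:10316  66:7585  67:3565  68:9087  69:9110  70:2455  71:4703
  72:1435  73:5260  74:5999  75:195  76:5050  77:5781  78:1800  79:8332
  80:7249  81:954  82:344  83:788  84:7066  85:10136  86:9014  87:1709
  88:2205  89:2289  90:114  91:10783  92:7208  93:8883  94:4697  95:5630
  96:3690  97:10294  98:4115  99:5349  100:9754  101:8402  102:11092  103:419
  104:10561  105:4069  106:7348
Giant step factor: 1186^(-107) ≡ 4937 (mod 11311).
Scan 10343·4937^i mod 11311 for i = 0, 1, …:
  i=0: 10343   i=1: 5537   i=2: 8793   i=3: 10734
  i=4: 1723   i=5: 579   i=6: 8151   i=7: 8260
  i=8: 3465   i=9: 4473     …   i=15: 767
  i=16: 8805
Match at i=16, j=11: x = 16·107 + 11 = 1723.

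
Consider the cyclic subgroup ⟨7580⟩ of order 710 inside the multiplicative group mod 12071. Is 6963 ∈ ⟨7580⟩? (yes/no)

6963 ∈ ⟨7580⟩ iff 6963^710 ≡ 1 (mod 12071), since |⟨7580⟩| = 710.
6963^710 mod 12071 = 1.
Since 1 = 1, 6963 lies in the subgroup.

yes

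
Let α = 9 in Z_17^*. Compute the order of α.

The order of 9 must divide p − 1 = 16 = 2^4.
Divisors: 1, 2, 4, 8, 16.
Check each in increasing order: 9^1 ≡ 9;  9^2 ≡ 13;  9^4 ≡ 16;  9^8 ≡ 1.
Smallest exponent giving 1 is 8.

8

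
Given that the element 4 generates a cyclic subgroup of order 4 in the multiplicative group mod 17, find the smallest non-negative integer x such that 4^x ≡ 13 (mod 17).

3

Successive powers of 4 modulo 17:
  4^0=1  4^1=4  4^2=16  4^3=13
So 4^3 ≡ 13 (mod 17), giving x = 3.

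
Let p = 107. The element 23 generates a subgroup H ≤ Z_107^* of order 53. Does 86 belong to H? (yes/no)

86 ∈ ⟨23⟩ iff 86^53 ≡ 1 (mod 107), since |⟨23⟩| = 53.
86^53 mod 107 = 1.
Since 1 = 1, 86 lies in the subgroup.

yes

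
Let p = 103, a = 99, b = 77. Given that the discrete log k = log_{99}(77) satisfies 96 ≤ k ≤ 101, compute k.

101

Compute 99^96 mod 103 = 30, then multiply by 99 repeatedly:
  99^96=30  99^97=86  99^98=68  99^99=37  99^100=58
  99^101=77
Found 77 at exponent 101.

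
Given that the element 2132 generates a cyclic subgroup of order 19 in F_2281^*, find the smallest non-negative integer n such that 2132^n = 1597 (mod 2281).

Successive powers of 2132 modulo 2281:
  2132^0=1  2132^1=2132  2132^2=1672  2132^3=1782  2132^4=1359  2132^5=518
  2132^6=372  2132^7=1597
So 2132^7 ≡ 1597 (mod 2281), giving n = 7.

7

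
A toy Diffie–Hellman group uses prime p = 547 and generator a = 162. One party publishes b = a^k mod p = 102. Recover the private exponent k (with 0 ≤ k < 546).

35

Baby-step giant-step with m = ceil(sqrt(546)) = 24.
Baby table (162^j mod 547 for j=0..23):
  0:1  1:162  2:535  3:244  4:144  5:354  6:460  7:128
  8:497  9:105  10:53  11:381  12:458  13:351  14:521  15:164
  16:312  17:220  18:85  19:95  20:74  21:501  22:206  23:5
Giant step factor: 162^(-24) ≡ 52 (mod 547).
Scan 102·52^i mod 547 for i = 0, 1, …:
  i=0: 102   i=1: 381
Match at i=1, j=11: k = 1·24 + 11 = 35.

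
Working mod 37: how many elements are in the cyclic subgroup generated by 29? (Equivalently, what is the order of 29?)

12

The order of 29 must divide p − 1 = 36 = 2^2 · 3^2.
Divisors: 1, 2, 3, 4, 6, 9, 12, 18, 36.
Check each in increasing order: 29^1 ≡ 29;  29^2 ≡ 27;  29^3 ≡ 6;  29^4 ≡ 26;  29^6 ≡ 36;  29^9 ≡ 31;  29^12 ≡ 1.
Smallest exponent giving 1 is 12.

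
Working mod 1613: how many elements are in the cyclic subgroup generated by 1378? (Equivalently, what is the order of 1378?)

806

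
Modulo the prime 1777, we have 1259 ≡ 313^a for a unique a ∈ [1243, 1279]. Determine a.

Compute 313^1243 mod 1777 = 321, then multiply by 313 repeatedly:
  313^1243=321  313^1244=961  313^1245=480  313^1246=972  313^1247=369
  313^1248=1769  313^1249=1050  313^1250=1682  313^1251=474  313^1252=871
  313^1253=742  313^1254=1236  313^1255=1259
Found 1259 at exponent 1255.

1255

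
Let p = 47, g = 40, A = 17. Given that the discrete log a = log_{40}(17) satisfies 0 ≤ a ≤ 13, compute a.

12

Compute 40^0 mod 47 = 1, then multiply by 40 repeatedly:
  40^0=1  40^1=40  40^2=2  40^3=33  40^4=4
  40^5=19  40^6=8  40^7=38  40^8=16  40^9=29
  40^10=32  40^11=11  40^12=17
Found 17 at exponent 12.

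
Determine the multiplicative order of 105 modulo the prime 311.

31

The order of 105 must divide p − 1 = 310 = 2 · 5 · 31.
Divisors: 1, 2, 5, 10, 31, 62, 155, 310.
Check each in increasing order: 105^1 ≡ 105;  105^2 ≡ 140;  105^5 ≡ 113;  105^10 ≡ 18;  105^31 ≡ 1.
Smallest exponent giving 1 is 31.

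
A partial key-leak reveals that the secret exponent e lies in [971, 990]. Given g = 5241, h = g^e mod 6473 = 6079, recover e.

Compute 5241^971 mod 6473 = 1102, then multiply by 5241 repeatedly:
  5241^971=1102  5241^972=1666  5241^973=5902  5241^974=4388  5241^975=5412
  5241^976=6079
Found 6079 at exponent 976.

976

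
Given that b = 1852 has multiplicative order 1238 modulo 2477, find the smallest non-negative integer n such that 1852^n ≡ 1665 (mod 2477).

670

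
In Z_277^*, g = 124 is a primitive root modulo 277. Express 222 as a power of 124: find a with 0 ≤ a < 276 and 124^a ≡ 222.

274

Baby-step giant-step with m = ceil(sqrt(276)) = 17.
Baby table (124^j mod 277 for j=0..16):
  0:1  1:124  2:141  3:33  4:214  5:221  6:258  7:137
  8:91  9:204  10:89  11:233  12:84  13:167  14:210  15:2
  16:248
Giant step factor: 124^(-17) ≡ 111 (mod 277).
Scan 222·111^i mod 277 for i = 0, 1, …:
  i=0: 222   i=1: 266   i=2: 164   i=3: 199
  i=4: 206   i=5: 152   i=6: 252   i=7: 272
  i=8: 276   i=9: 166     …   i=15: 151
  i=16: 141
Match at i=16, j=2: a = 16·17 + 2 = 274.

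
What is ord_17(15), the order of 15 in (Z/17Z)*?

8

The order of 15 must divide p − 1 = 16 = 2^4.
Divisors: 1, 2, 4, 8, 16.
Check each in increasing order: 15^1 ≡ 15;  15^2 ≡ 4;  15^4 ≡ 16;  15^8 ≡ 1.
Smallest exponent giving 1 is 8.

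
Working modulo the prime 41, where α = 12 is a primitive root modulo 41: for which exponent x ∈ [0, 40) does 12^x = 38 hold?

Successive powers of 12 modulo 41:
  12^0=1  12^1=12  12^2=21  12^3=6  12^4=31  12^5=3
  12^6=36  12^7=22  12^8=18  12^9=11  12^10=9  12^11=26
  12^12=25  12^13=13  12^14=33  12^15=27  12^16=37  12^17=34
  12^18=39  12^19=17  12^20=40  12^21=29  12^22=20  12^23=35
  12^24=10  12^25=38
So 12^25 ≡ 38 (mod 41), giving x = 25.

25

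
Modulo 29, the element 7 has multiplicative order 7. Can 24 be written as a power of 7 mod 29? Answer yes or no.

⟨7⟩ has order 7; its elements mod 29 are {1, 7, 16, 20, 23, 24, 25}.
24 is in this set.

yes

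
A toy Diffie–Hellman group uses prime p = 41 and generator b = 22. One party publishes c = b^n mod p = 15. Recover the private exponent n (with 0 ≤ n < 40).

33

Successive powers of 22 modulo 41:
  22^0=1  22^1=22  22^2=33  22^3=29  22^4=23  22^5=14
  22^6=21  22^7=11  22^8=37  22^9=35  22^10=32  22^11=7
  22^12=31  22^13=26  22^14=39  22^15=38  22^16=16  22^17=24
  22^18=36  22^19=13  22^20=40  22^21=19  22^22=8  22^23=12
  22^24=18  22^25=27  22^26=20  22^27=30  22^28=4  22^29=6
  22^30=9  22^31=34  22^32=10  22^33=15
So 22^33 ≡ 15 (mod 41), giving n = 33.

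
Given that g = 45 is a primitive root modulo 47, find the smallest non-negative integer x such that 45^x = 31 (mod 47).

27

Successive powers of 45 modulo 47:
  45^0=1  45^1=45  45^2=4  45^3=39  45^4=16  45^5=15
  45^6=17  45^7=13  45^8=21  45^9=5  45^10=37  45^11=20
  45^12=7  45^13=33  45^14=28  45^15=38  45^16=18  45^17=11
  45^18=25  45^19=44  45^20=6  45^21=35  45^22=24  45^23=46
  45^24=2  45^25=43  45^26=8  45^27=31
So 45^27 ≡ 31 (mod 47), giving x = 27.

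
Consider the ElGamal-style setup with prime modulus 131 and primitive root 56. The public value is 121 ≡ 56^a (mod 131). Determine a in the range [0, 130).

118

Baby-step giant-step with m = ceil(sqrt(130)) = 12.
Baby table (56^j mod 131 for j=0..11):
  0:1  1:56  2:123  3:76  4:64  5:47  6:12  7:17
  8:35  9:126  10:113  11:40
Giant step factor: 56^(-12) ≡ 121 (mod 131).
Scan 121·121^i mod 131 for i = 0, 1, …:
  i=0: 121   i=1: 100   i=2: 48   i=3: 44
  i=4: 84   i=5: 77   i=6: 16   i=7: 102
  i=8: 28   i=9: 113
Match at i=9, j=10: a = 9·12 + 10 = 118.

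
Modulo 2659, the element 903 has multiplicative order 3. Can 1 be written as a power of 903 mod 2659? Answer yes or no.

yes

1 ∈ ⟨903⟩ iff 1^3 ≡ 1 (mod 2659), since |⟨903⟩| = 3.
1^3 mod 2659 = 1.
Since 1 = 1, 1 lies in the subgroup.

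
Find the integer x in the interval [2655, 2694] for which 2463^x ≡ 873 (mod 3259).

2681

Compute 2463^2655 mod 3259 = 53, then multiply by 2463 repeatedly:
  2463^2655=53  2463^2656=179  2463^2657=912  2463^2658=805  2463^2659=1243
  2463^2660=1308  2463^2661=1712  2463^2662=2769  2463^2663=2219  2463^2664=54
  2463^2665=2642  2463^2666=2282  2463^2667=2050  2463^2668=959  2463^2669=2501
  2463^2670=453  2463^2671=1161  2463^2672=1400  2463^2673=178  2463^2674=1708
  2463^2675=2694  2463^2676=3257  2463^2677=1592  2463^2678=519  2463^2679=769
  2463^2680=568  2463^2681=873
Found 873 at exponent 2681.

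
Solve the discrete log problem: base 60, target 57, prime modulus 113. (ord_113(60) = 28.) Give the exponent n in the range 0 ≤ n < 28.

Successive powers of 60 modulo 113:
  60^0=1  60^1=60  60^2=97  60^3=57
So 60^3 ≡ 57 (mod 113), giving n = 3.

3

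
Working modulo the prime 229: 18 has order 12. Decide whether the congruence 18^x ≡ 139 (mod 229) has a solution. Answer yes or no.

139 ∈ ⟨18⟩ iff 139^12 ≡ 1 (mod 229), since |⟨18⟩| = 12.
139^12 mod 229 = 61.
Since 61 ≠ 1, 139 does not lie in the subgroup.

no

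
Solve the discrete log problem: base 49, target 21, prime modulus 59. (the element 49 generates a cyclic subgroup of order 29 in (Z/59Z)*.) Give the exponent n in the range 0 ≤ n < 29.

18

Successive powers of 49 modulo 59:
  49^0=1  49^1=49  49^2=41  49^3=3  49^4=29  49^5=5
  49^6=9  49^7=28  49^8=15  49^9=27  49^10=25  49^11=45
  49^12=22  49^13=16  49^14=17  49^15=7  49^16=48  49^17=51
  49^18=21
So 49^18 ≡ 21 (mod 59), giving n = 18.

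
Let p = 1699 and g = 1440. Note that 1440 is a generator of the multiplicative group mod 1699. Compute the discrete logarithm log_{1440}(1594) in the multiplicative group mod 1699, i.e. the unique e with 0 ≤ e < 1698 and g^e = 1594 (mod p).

Baby-step giant-step with m = ceil(sqrt(1698)) = 42.
Baby table (1440^j mod 1699 for j=0..41):
  0:1  1:1440  2:820  3:1694  4:1295  5:997  6:25  7:321
  8:112  9:1574  10:94  11:1139  12:625  13:1229  14:1101  15:273
  16:651  17:1291  18:334  19:143  20:341  21:29  22:984  23:1693
  24:1554  25:177  26:30  27:725  28:814  29:1549  30:1472  31:1027
  32:750  33:1135  34:1661  35:1347  36:1121  37:190  38:61  39:1191
  40:749  41:1394
Giant step factor: 1440^(-42) ≡ 1499 (mod 1699).
Scan 1594·1499^i mod 1699 for i = 0, 1, …:
  i=0: 1594   i=1: 612   i=2: 1627   i=3: 808
  i=4: 1504   i=5: 1622   i=6: 109   i=7: 287
  i=8: 366   i=9: 1556     …   i=28: 1576
  i=29: 814
Match at i=29, j=28: e = 29·42 + 28 = 1246.

1246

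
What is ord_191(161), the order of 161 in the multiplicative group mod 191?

38

The order of 161 must divide p − 1 = 190 = 2 · 5 · 19.
Divisors: 1, 2, 5, 10, 19, 38, 95, 190.
Check each in increasing order: 161^1 ≡ 161;  161^2 ≡ 136;  161^5 ≡ 166;  161^10 ≡ 52;  161^19 ≡ 190;  161^38 ≡ 1.
Smallest exponent giving 1 is 38.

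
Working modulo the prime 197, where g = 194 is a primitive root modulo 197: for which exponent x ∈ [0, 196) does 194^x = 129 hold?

Baby-step giant-step with m = ceil(sqrt(196)) = 14.
Baby table (194^j mod 197 for j=0..13):
  0:1  1:194  2:9  3:170  4:81  5:151  6:138  7:177
  8:60  9:17  10:146  11:153  12:132  13:195
Giant step factor: 194^(-14) ≡ 33 (mod 197).
Scan 129·33^i mod 197 for i = 0, 1, …:
  i=0: 129   i=1: 120   i=2: 20   i=3: 69
  i=4: 110   i=5: 84   i=6: 14   i=7: 68
  i=8: 77   i=9: 177
Match at i=9, j=7: x = 9·14 + 7 = 133.

133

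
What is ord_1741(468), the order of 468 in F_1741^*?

145

The order of 468 must divide p − 1 = 1740 = 2^2 · 3 · 5 · 29.
Divisors: 1, 2, 3, 4, 5, 6, 10, 12, 15, 20, 29, 30, 58, 60, 87, 116, 145, 174, 290, 348, 435, 580, 870, 1740.
Check each in increasing order: 468^1 ≡ 468;  468^2 ≡ 1399;  468^3 ≡ 116;  468^4 ≡ 317;  468^5 ≡ 371;  468^6 ≡ 1269;  468^10 ≡ 102;  468^12 ≡ 1677;  468^15 ≡ 1281;  468^20 ≡ 1699;  468^29 ≡ 1464;  468^30 ≡ 939;  468^58 ≡ 125;  468^60 ≡ 775;  468^87 ≡ 195;  468^116 ≡ 1697;  468^145 ≡ 1.
Smallest exponent giving 1 is 145.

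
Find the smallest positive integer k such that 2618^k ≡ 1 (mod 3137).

3136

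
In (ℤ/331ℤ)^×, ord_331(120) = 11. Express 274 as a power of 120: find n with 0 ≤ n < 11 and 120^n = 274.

Successive powers of 120 modulo 331:
  120^0=1  120^1=120  120^2=167  120^3=180  120^4=85  120^5=270
  120^6=293  120^7=74  120^8=274
So 120^8 ≡ 274 (mod 331), giving n = 8.

8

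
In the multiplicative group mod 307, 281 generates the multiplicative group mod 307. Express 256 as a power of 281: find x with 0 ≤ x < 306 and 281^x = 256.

294

Baby-step giant-step with m = ceil(sqrt(306)) = 18.
Baby table (281^j mod 307 for j=0..17):
  0:1  1:281  2:62  3:230  4:160  5:138  6:96  7:267
  8:119  9:283  10:10  11:47  12:6  13:151  14:65  15:152
  16:39  17:214
Giant step factor: 281^(-18) ≡ 105 (mod 307).
Scan 256·105^i mod 307 for i = 0, 1, …:
  i=0: 256   i=1: 171   i=2: 149   i=3: 295
  i=4: 275   i=5: 17   i=6: 250   i=7: 155
  i=8: 4   i=9: 113     …   i=15: 36
  i=16: 96
Match at i=16, j=6: x = 16·18 + 6 = 294.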